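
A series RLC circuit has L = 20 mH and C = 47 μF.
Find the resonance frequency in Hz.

Step 1 — Resonance condition Im(Z)=0 gives ω₀ = 1/√(LC).
Step 2 — ω₀ = 1/√(0.02·4.7e-05) = 1031 rad/s.
Step 3 — f₀ = ω₀/(2π) = 164.2 Hz.

f₀ = 164.2 Hz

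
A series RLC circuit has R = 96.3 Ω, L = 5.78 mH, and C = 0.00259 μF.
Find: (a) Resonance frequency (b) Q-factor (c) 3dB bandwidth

Step 1 — Resonance: ω₀ = 1/√(LC) = 1/√(0.00578·2.59e-09) = 2.585e+05 rad/s.
Step 2 — f₀ = ω₀/(2π) = 4.113e+04 Hz.
Step 3 — Series Q: Q = ω₀L/R = 2.585e+05·0.00578/96.3 = 15.51.
Step 4 — Bandwidth: Δω = ω₀/Q = 1.666e+04 rad/s; BW = Δω/(2π) = 2652 Hz.

(a) f₀ = 4.113e+04 Hz  (b) Q = 15.51  (c) BW = 2652 Hz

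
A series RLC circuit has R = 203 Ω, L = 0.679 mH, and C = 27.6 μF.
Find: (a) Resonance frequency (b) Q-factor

Step 1 — Resonance condition Im(Z)=0 gives ω₀ = 1/√(LC).
Step 2 — ω₀ = 1/√(0.000679·2.76e-05) = 7305 rad/s.
Step 3 — f₀ = ω₀/(2π) = 1163 Hz.
Step 4 — Series Q: Q = ω₀L/R = 7305·0.000679/203 = 0.02443.

(a) f₀ = 1163 Hz  (b) Q = 0.02443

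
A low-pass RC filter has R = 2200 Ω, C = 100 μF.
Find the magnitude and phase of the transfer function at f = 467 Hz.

Step 1 — Angular frequency: ω = 2π·467 = 2934 rad/s.
Step 2 — Transfer function: H(jω) = 1/(1 + jωRC).
Step 3 — Denominator: 1 + jωRC = 1 + j·2934·2200·0.0001 = 1 + j645.5.
Step 4 — H = 2.4e-06 - j0.001549.
Step 5 — Magnitude: |H| = 0.001549 (-56.2 dB); phase: φ = -89.9°.

|H| = 0.001549 (-56.2 dB), φ = -89.9°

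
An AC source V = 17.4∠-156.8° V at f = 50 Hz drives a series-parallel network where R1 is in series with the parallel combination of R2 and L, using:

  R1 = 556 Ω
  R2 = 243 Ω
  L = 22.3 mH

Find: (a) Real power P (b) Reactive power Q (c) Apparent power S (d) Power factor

Step 1 — Angular frequency: ω = 2π·f = 2π·50 = 314.2 rad/s.
Step 2 — Component impedances:
  R1: Z = R = 556 Ω
  R2: Z = R = 243 Ω
  L: Z = jωL = j·314.2·0.0223 = 0 + j7.006 Ω
Step 3 — Parallel branch: R2 || L = 1/(1/R2 + 1/L) = 0.2018 + j7 Ω.
Step 4 — Series with R1: Z_total = R1 + (R2 || L) = 556.2 + j7 Ω = 556.2∠0.7° Ω.
Step 5 — Source phasor: V = 17.4∠-156.8° V = -15.99 - j6.855 V.
Step 6 — Current: I = V / Z = -0.0289 - j0.01196 A = 0.03128∠-157.5° A.
Step 7 — Complex power: S = V·I* = 0.5442 + j0.006849 VA.
Step 8 — Real power: P = Re(S) = 0.5442 W.
Step 9 — Reactive power: Q = Im(S) = 0.006849 VAR.
Step 10 — Apparent power: |S| = 0.5443 VA.
Step 11 — Power factor: PF = P/|S| = 0.9999 (lagging).

(a) P = 0.5442 W  (b) Q = 0.006849 VAR  (c) S = 0.5443 VA  (d) PF = 0.9999 (lagging)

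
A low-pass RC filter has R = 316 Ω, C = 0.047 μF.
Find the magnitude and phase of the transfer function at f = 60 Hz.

Step 1 — Angular frequency: ω = 2π·60 = 377 rad/s.
Step 2 — Transfer function: H(jω) = 1/(1 + jωRC).
Step 3 — Denominator: 1 + jωRC = 1 + j·377·316·4.7e-08 = 1 + j0.005599.
Step 4 — H = 1 - j0.005599.
Step 5 — Magnitude: |H| = 1 (-0.0 dB); phase: φ = -0.3°.

|H| = 1 (-0.0 dB), φ = -0.3°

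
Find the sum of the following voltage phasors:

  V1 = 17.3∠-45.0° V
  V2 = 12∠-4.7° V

Step 1 — Convert each phasor to rectangular form:
  V1 = 17.3·(cos(-45.0°) + j·sin(-45.0°)) = 12.23 - j12.23 V
  V2 = 12·(cos(-4.7°) + j·sin(-4.7°)) = 11.96 - j0.9833 V
Step 2 — Sum components: V_total = 24.19 - j13.22 V.
Step 3 — Convert to polar: |V_total| = 27.57 V, ∠V_total = -28.6°.

V_total = 27.57∠-28.6° V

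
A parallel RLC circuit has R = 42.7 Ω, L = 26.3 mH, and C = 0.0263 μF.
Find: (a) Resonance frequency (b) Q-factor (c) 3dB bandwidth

Step 1 — Resonance: ω₀ = 1/√(LC) = 1/√(0.0263·2.63e-08) = 3.802e+04 rad/s.
Step 2 — f₀ = ω₀/(2π) = 6052 Hz.
Step 3 — Parallel Q: Q = R/(ω₀L) = 42.7/(3.802e+04·0.0263) = 0.0427.
Step 4 — Bandwidth: Δω = ω₀/Q = 8.905e+05 rad/s; BW = Δω/(2π) = 1.417e+05 Hz.

(a) f₀ = 6052 Hz  (b) Q = 0.0427  (c) BW = 1.417e+05 Hz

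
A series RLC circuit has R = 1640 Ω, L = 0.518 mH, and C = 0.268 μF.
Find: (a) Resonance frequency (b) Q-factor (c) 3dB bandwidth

Step 1 — Resonance: ω₀ = 1/√(LC) = 1/√(0.000518·2.68e-07) = 8.487e+04 rad/s.
Step 2 — f₀ = ω₀/(2π) = 1.351e+04 Hz.
Step 3 — Series Q: Q = ω₀L/R = 8.487e+04·0.000518/1640 = 0.02681.
Step 4 — Bandwidth: Δω = ω₀/Q = 3.166e+06 rad/s; BW = Δω/(2π) = 5.039e+05 Hz.

(a) f₀ = 1.351e+04 Hz  (b) Q = 0.02681  (c) BW = 5.039e+05 Hz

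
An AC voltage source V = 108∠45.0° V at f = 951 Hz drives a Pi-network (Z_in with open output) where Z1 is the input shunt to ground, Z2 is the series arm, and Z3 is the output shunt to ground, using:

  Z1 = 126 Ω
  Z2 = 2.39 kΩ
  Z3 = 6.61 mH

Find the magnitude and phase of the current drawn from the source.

Step 1 — Angular frequency: ω = 2π·f = 2π·951 = 5975 rad/s.
Step 2 — Component impedances:
  Z1: Z = R = 126 Ω
  Z2: Z = R = 2390 Ω
  Z3: Z = jωL = j·5975·0.00661 = 0 + j39.5 Ω
Step 3 — With open output, the series arm Z2 and the output shunt Z3 appear in series to ground: Z2 + Z3 = 2390 + j39.5 Ω.
Step 4 — Parallel with input shunt Z1: Z_in = Z1 || (Z2 + Z3) = 119.7 + j0.09903 Ω = 119.7∠0.0° Ω.
Step 5 — Source phasor: V = 108∠45.0° V = 76.37 + j76.37 V.
Step 6 — Ohm's law: I = V / Z_total = (76.37 + j76.37) / (119.7 + j0.09903) = 0.6386 + j0.6375 A.
Step 7 — Convert to polar: |I| = 0.9023 A, ∠I = 45.0°.

I = 0.9023∠45.0° A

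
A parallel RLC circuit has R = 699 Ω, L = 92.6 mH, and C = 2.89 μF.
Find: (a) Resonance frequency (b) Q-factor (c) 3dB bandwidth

Step 1 — Resonance: ω₀ = 1/√(LC) = 1/√(0.0926·2.89e-06) = 1933 rad/s.
Step 2 — f₀ = ω₀/(2π) = 307.7 Hz.
Step 3 — Parallel Q: Q = R/(ω₀L) = 699/(1933·0.0926) = 3.905.
Step 4 — Bandwidth: Δω = ω₀/Q = 495 rad/s; BW = Δω/(2π) = 78.79 Hz.

(a) f₀ = 307.7 Hz  (b) Q = 3.905  (c) BW = 78.79 Hz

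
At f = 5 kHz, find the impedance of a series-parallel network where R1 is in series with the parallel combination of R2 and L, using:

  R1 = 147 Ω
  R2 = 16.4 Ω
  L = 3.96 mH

Step 1 — Angular frequency: ω = 2π·f = 2π·5000 = 3.142e+04 rad/s.
Step 2 — Component impedances:
  R1: Z = R = 147 Ω
  R2: Z = R = 16.4 Ω
  L: Z = jωL = j·3.142e+04·0.00396 = 0 + j124.4 Ω
Step 3 — Parallel branch: R2 || L = 1/(1/R2 + 1/L) = 16.12 + j2.125 Ω.
Step 4 — Series with R1: Z_total = R1 + (R2 || L) = 163.1 + j2.125 Ω = 163.1∠0.7° Ω.

Z = 163.1 + j2.125 Ω = 163.1∠0.7° Ω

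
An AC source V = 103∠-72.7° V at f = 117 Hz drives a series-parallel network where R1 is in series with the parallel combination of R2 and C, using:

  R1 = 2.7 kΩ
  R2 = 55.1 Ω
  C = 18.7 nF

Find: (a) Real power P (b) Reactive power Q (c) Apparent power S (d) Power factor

Step 1 — Angular frequency: ω = 2π·f = 2π·117 = 735.1 rad/s.
Step 2 — Component impedances:
  R1: Z = R = 2700 Ω
  R2: Z = R = 55.1 Ω
  C: Z = 1/(jωC) = -j/(ω·C) = 0 - j7.274e+04 Ω
Step 3 — Parallel branch: R2 || C = 1/(1/R2 + 1/C) = 55.1 - j0.04174 Ω.
Step 4 — Series with R1: Z_total = R1 + (R2 || C) = 2755 - j0.04174 Ω = 2755∠-0.0° Ω.
Step 5 — Source phasor: V = 103∠-72.7° V = 30.63 - j98.34 V.
Step 6 — Current: I = V / Z = 0.01112 - j0.03569 A = 0.03739∠-72.7° A.
Step 7 — Complex power: S = V·I* = 3.851 - j5.833e-05 VA.
Step 8 — Real power: P = Re(S) = 3.851 W.
Step 9 — Reactive power: Q = Im(S) = -5.833e-05 VAR.
Step 10 — Apparent power: |S| = 3.851 VA.
Step 11 — Power factor: PF = P/|S| = 1 (leading).

(a) P = 3.851 W  (b) Q = -5.833e-05 VAR  (c) S = 3.851 VA  (d) PF = 1 (leading)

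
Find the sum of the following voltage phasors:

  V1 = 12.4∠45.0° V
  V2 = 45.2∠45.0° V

Step 1 — Convert each phasor to rectangular form:
  V1 = 12.4·(cos(45.0°) + j·sin(45.0°)) = 8.768 + j8.768 V
  V2 = 45.2·(cos(45.0°) + j·sin(45.0°)) = 31.96 + j31.96 V
Step 2 — Sum components: V_total = 40.73 + j40.73 V.
Step 3 — Convert to polar: |V_total| = 57.6 V, ∠V_total = 45.0°.

V_total = 57.6∠45.0° V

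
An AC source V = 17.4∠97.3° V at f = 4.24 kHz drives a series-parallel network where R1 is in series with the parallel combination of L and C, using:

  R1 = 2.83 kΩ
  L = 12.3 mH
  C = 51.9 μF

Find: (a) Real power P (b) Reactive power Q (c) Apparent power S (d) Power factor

Step 1 — Angular frequency: ω = 2π·f = 2π·4240 = 2.664e+04 rad/s.
Step 2 — Component impedances:
  R1: Z = R = 2830 Ω
  L: Z = jωL = j·2.664e+04·0.0123 = 0 + j327.7 Ω
  C: Z = 1/(jωC) = -j/(ω·C) = 0 - j0.7232 Ω
Step 3 — Parallel branch: L || C = 1/(1/L + 1/C) = 0 - j0.7248 Ω.
Step 4 — Series with R1: Z_total = R1 + (L || C) = 2830 - j0.7248 Ω = 2830∠-0.0° Ω.
Step 5 — Source phasor: V = 17.4∠97.3° V = -2.211 + j17.26 V.
Step 6 — Current: I = V / Z = -0.0007828 + j0.006098 A = 0.006148∠97.3° A.
Step 7 — Complex power: S = V·I* = 0.107 - j2.74e-05 VA.
Step 8 — Real power: P = Re(S) = 0.107 W.
Step 9 — Reactive power: Q = Im(S) = -2.74e-05 VAR.
Step 10 — Apparent power: |S| = 0.107 VA.
Step 11 — Power factor: PF = P/|S| = 1 (leading).

(a) P = 0.107 W  (b) Q = -2.74e-05 VAR  (c) S = 0.107 VA  (d) PF = 1 (leading)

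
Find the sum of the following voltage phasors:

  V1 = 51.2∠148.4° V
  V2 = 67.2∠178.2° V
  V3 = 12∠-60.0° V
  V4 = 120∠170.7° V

Step 1 — Convert each phasor to rectangular form:
  V1 = 51.2·(cos(148.4°) + j·sin(148.4°)) = -43.61 + j26.83 V
  V2 = 67.2·(cos(178.2°) + j·sin(178.2°)) = -67.17 + j2.111 V
  V3 = 12·(cos(-60.0°) + j·sin(-60.0°)) = 6 - j10.39 V
  V4 = 120·(cos(170.7°) + j·sin(170.7°)) = -118.4 + j19.39 V
Step 2 — Sum components: V_total = -223.2 + j37.94 V.
Step 3 — Convert to polar: |V_total| = 226.4 V, ∠V_total = 170.4°.

V_total = 226.4∠170.4° V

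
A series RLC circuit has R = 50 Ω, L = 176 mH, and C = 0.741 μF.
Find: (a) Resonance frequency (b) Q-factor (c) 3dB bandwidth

Step 1 — Resonance: ω₀ = 1/√(LC) = 1/√(0.176·7.41e-07) = 2769 rad/s.
Step 2 — f₀ = ω₀/(2π) = 440.7 Hz.
Step 3 — Series Q: Q = ω₀L/R = 2769·0.176/50 = 9.747.
Step 4 — Bandwidth: Δω = ω₀/Q = 284.1 rad/s; BW = Δω/(2π) = 45.21 Hz.

(a) f₀ = 440.7 Hz  (b) Q = 9.747  (c) BW = 45.21 Hz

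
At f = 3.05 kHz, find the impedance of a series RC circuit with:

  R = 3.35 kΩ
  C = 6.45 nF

Step 1 — Angular frequency: ω = 2π·f = 2π·3050 = 1.916e+04 rad/s.
Step 2 — Component impedances:
  R: Z = R = 3350 Ω
  C: Z = 1/(jωC) = -j/(ω·C) = 0 - j8090 Ω
Step 3 — Series combination: Z_total = R + C = 3350 - j8090 Ω = 8756∠-67.5° Ω.

Z = 3350 - j8090 Ω = 8756∠-67.5° Ω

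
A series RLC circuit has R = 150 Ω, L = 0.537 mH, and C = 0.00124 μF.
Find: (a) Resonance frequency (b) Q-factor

Step 1 — Resonance condition Im(Z)=0 gives ω₀ = 1/√(LC).
Step 2 — ω₀ = 1/√(0.000537·1.24e-09) = 1.225e+06 rad/s.
Step 3 — f₀ = ω₀/(2π) = 1.95e+05 Hz.
Step 4 — Series Q: Q = ω₀L/R = 1.225e+06·0.000537/150 = 4.387.

(a) f₀ = 1.95e+05 Hz  (b) Q = 4.387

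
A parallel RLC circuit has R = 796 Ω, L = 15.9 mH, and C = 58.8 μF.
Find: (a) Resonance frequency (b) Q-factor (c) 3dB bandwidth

Step 1 — Resonance: ω₀ = 1/√(LC) = 1/√(0.0159·5.88e-05) = 1034 rad/s.
Step 2 — f₀ = ω₀/(2π) = 164.6 Hz.
Step 3 — Parallel Q: Q = R/(ω₀L) = 796/(1034·0.0159) = 48.41.
Step 4 — Bandwidth: Δω = ω₀/Q = 21.37 rad/s; BW = Δω/(2π) = 3.4 Hz.

(a) f₀ = 164.6 Hz  (b) Q = 48.41  (c) BW = 3.4 Hz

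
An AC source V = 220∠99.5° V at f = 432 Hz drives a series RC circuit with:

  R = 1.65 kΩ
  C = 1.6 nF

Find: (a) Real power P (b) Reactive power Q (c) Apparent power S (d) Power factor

Step 1 — Angular frequency: ω = 2π·f = 2π·432 = 2714 rad/s.
Step 2 — Component impedances:
  R: Z = R = 1650 Ω
  C: Z = 1/(jωC) = -j/(ω·C) = 0 - j2.303e+05 Ω
Step 3 — Series combination: Z_total = R + C = 1650 - j2.303e+05 Ω = 2.303e+05∠-89.6° Ω.
Step 4 — Source phasor: V = 220∠99.5° V = -36.31 + j217 V.
Step 5 — Current: I = V / Z = -0.0009434 - j0.0001509 A = 0.0009554∠-170.9° A.
Step 6 — Complex power: S = V·I* = 0.001506 - j0.2102 VA.
Step 7 — Real power: P = Re(S) = 0.001506 W.
Step 8 — Reactive power: Q = Im(S) = -0.2102 VAR.
Step 9 — Apparent power: |S| = 0.2102 VA.
Step 10 — Power factor: PF = P/|S| = 0.007166 (leading).

(a) P = 0.001506 W  (b) Q = -0.2102 VAR  (c) S = 0.2102 VA  (d) PF = 0.007166 (leading)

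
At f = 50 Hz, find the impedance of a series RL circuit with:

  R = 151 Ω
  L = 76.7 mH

Step 1 — Angular frequency: ω = 2π·f = 2π·50 = 314.2 rad/s.
Step 2 — Component impedances:
  R: Z = R = 151 Ω
  L: Z = jωL = j·314.2·0.0767 = 0 + j24.1 Ω
Step 3 — Series combination: Z_total = R + L = 151 + j24.1 Ω = 152.9∠9.1° Ω.

Z = 151 + j24.1 Ω = 152.9∠9.1° Ω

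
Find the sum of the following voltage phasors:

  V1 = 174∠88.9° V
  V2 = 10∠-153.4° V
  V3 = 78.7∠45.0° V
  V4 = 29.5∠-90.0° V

Step 1 — Convert each phasor to rectangular form:
  V1 = 174·(cos(88.9°) + j·sin(88.9°)) = 3.34 + j174 V
  V2 = 10·(cos(-153.4°) + j·sin(-153.4°)) = -8.942 - j4.478 V
  V3 = 78.7·(cos(45.0°) + j·sin(45.0°)) = 55.65 + j55.65 V
  V4 = 29.5·(cos(-90.0°) + j·sin(-90.0°)) = 0 - j29.5 V
Step 2 — Sum components: V_total = 50.05 + j195.6 V.
Step 3 — Convert to polar: |V_total| = 201.9 V, ∠V_total = 75.7°.

V_total = 201.9∠75.7° V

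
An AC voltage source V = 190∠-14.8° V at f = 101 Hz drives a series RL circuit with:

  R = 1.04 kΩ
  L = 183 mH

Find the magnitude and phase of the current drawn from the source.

Step 1 — Angular frequency: ω = 2π·f = 2π·101 = 634.6 rad/s.
Step 2 — Component impedances:
  R: Z = R = 1040 Ω
  L: Z = jωL = j·634.6·0.183 = 0 + j116.1 Ω
Step 3 — Series combination: Z_total = R + L = 1040 + j116.1 Ω = 1046∠6.4° Ω.
Step 4 — Source phasor: V = 190∠-14.8° V = 183.7 - j48.53 V.
Step 5 — Ohm's law: I = V / Z_total = (183.7 - j48.53) / (1040 + j116.1) = 0.1693 - j0.06557 A.
Step 6 — Convert to polar: |I| = 0.1816 A, ∠I = -21.2°.

I = 0.1816∠-21.2° A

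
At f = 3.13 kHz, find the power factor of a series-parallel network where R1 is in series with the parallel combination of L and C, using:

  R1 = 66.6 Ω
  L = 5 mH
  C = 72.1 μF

Step 1 — Angular frequency: ω = 2π·f = 2π·3130 = 1.967e+04 rad/s.
Step 2 — Component impedances:
  R1: Z = R = 66.6 Ω
  L: Z = jωL = j·1.967e+04·0.005 = 0 + j98.33 Ω
  C: Z = 1/(jωC) = -j/(ω·C) = 0 - j0.7052 Ω
Step 3 — Parallel branch: L || C = 1/(1/L + 1/C) = 0 - j0.7103 Ω.
Step 4 — Series with R1: Z_total = R1 + (L || C) = 66.6 - j0.7103 Ω = 66.6∠-0.6° Ω.
Step 5 — Power factor: PF = cos(φ) = Re(Z)/|Z| = 66.6/66.604 = 0.9999.
Step 6 — Type: Im(Z) = -0.7103 ⇒ leading (phase φ = -0.6°).

PF = 0.9999 (leading, φ = -0.6°)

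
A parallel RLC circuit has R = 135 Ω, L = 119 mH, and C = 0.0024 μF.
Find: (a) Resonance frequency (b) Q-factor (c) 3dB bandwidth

Step 1 — Resonance: ω₀ = 1/√(LC) = 1/√(0.119·2.4e-09) = 5.917e+04 rad/s.
Step 2 — f₀ = ω₀/(2π) = 9418 Hz.
Step 3 — Parallel Q: Q = R/(ω₀L) = 135/(5.917e+04·0.119) = 0.01917.
Step 4 — Bandwidth: Δω = ω₀/Q = 3.086e+06 rad/s; BW = Δω/(2π) = 4.912e+05 Hz.

(a) f₀ = 9418 Hz  (b) Q = 0.01917  (c) BW = 4.912e+05 Hz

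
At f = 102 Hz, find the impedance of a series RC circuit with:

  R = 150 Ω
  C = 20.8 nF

Step 1 — Angular frequency: ω = 2π·f = 2π·102 = 640.9 rad/s.
Step 2 — Component impedances:
  R: Z = R = 150 Ω
  C: Z = 1/(jωC) = -j/(ω·C) = 0 - j7.502e+04 Ω
Step 3 — Series combination: Z_total = R + C = 150 - j7.502e+04 Ω = 7.502e+04∠-89.9° Ω.

Z = 150 - j7.502e+04 Ω = 7.502e+04∠-89.9° Ω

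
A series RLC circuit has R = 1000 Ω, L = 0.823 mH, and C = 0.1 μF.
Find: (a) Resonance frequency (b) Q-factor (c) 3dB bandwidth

Step 1 — Resonance: ω₀ = 1/√(LC) = 1/√(0.000823·1e-07) = 1.102e+05 rad/s.
Step 2 — f₀ = ω₀/(2π) = 1.754e+04 Hz.
Step 3 — Series Q: Q = ω₀L/R = 1.102e+05·0.000823/1000 = 0.09072.
Step 4 — Bandwidth: Δω = ω₀/Q = 1.215e+06 rad/s; BW = Δω/(2π) = 1.934e+05 Hz.

(a) f₀ = 1.754e+04 Hz  (b) Q = 0.09072  (c) BW = 1.934e+05 Hz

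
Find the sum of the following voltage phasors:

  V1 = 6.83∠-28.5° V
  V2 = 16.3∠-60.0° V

Step 1 — Convert each phasor to rectangular form:
  V1 = 6.83·(cos(-28.5°) + j·sin(-28.5°)) = 6.002 - j3.259 V
  V2 = 16.3·(cos(-60.0°) + j·sin(-60.0°)) = 8.15 - j14.12 V
Step 2 — Sum components: V_total = 14.15 - j17.38 V.
Step 3 — Convert to polar: |V_total| = 22.41 V, ∠V_total = -50.8°.

V_total = 22.41∠-50.8° V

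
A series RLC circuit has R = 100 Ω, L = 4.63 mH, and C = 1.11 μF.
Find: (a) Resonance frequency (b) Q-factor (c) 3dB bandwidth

Step 1 — Resonance condition Im(Z)=0 gives ω₀ = 1/√(LC).
Step 2 — ω₀ = 1/√(0.00463·1.11e-06) = 1.395e+04 rad/s.
Step 3 — f₀ = ω₀/(2π) = 2220 Hz.
Step 4 — Series Q: Q = ω₀L/R = 1.395e+04·0.00463/100 = 0.6458.
Step 5 — 3dB bandwidth: Δω = ω₀/Q = 2.16e+04 rad/s; BW = Δω/(2π) = 3437 Hz.

(a) f₀ = 2220 Hz  (b) Q = 0.6458  (c) BW = 3437 Hz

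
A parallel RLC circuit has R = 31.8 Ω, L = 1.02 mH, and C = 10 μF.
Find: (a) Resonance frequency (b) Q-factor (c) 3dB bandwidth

Step 1 — Resonance: ω₀ = 1/√(LC) = 1/√(0.00102·1e-05) = 9901 rad/s.
Step 2 — f₀ = ω₀/(2π) = 1576 Hz.
Step 3 — Parallel Q: Q = R/(ω₀L) = 31.8/(9901·0.00102) = 3.149.
Step 4 — Bandwidth: Δω = ω₀/Q = 3145 rad/s; BW = Δω/(2π) = 500.5 Hz.

(a) f₀ = 1576 Hz  (b) Q = 3.149  (c) BW = 500.5 Hz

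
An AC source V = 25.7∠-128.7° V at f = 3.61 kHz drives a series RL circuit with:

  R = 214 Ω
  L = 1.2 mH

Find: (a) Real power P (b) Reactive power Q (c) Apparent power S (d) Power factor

Step 1 — Angular frequency: ω = 2π·f = 2π·3610 = 2.268e+04 rad/s.
Step 2 — Component impedances:
  R: Z = R = 214 Ω
  L: Z = jωL = j·2.268e+04·0.0012 = 0 + j27.22 Ω
Step 3 — Series combination: Z_total = R + L = 214 + j27.22 Ω = 215.7∠7.2° Ω.
Step 4 — Source phasor: V = 25.7∠-128.7° V = -16.07 - j20.06 V.
Step 5 — Current: I = V / Z = -0.08562 - j0.08283 A = 0.1191∠-135.9° A.
Step 6 — Complex power: S = V·I* = 3.037 + j0.3863 VA.
Step 7 — Real power: P = Re(S) = 3.037 W.
Step 8 — Reactive power: Q = Im(S) = 0.3863 VAR.
Step 9 — Apparent power: |S| = 3.062 VA.
Step 10 — Power factor: PF = P/|S| = 0.992 (lagging).

(a) P = 3.037 W  (b) Q = 0.3863 VAR  (c) S = 3.062 VA  (d) PF = 0.992 (lagging)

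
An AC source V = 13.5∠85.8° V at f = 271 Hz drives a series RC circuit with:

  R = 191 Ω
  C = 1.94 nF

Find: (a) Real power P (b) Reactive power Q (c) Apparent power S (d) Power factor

Step 1 — Angular frequency: ω = 2π·f = 2π·271 = 1703 rad/s.
Step 2 — Component impedances:
  R: Z = R = 191 Ω
  C: Z = 1/(jωC) = -j/(ω·C) = 0 - j3.027e+05 Ω
Step 3 — Series combination: Z_total = R + C = 191 - j3.027e+05 Ω = 3.027e+05∠-90.0° Ω.
Step 4 — Source phasor: V = 13.5∠85.8° V = 0.9887 + j13.46 V.
Step 5 — Current: I = V / Z = -4.447e-05 + j3.294e-06 A = 4.459e-05∠175.8° A.
Step 6 — Complex power: S = V·I* = 3.798e-07 - j0.000602 VA.
Step 7 — Real power: P = Re(S) = 3.798e-07 W.
Step 8 — Reactive power: Q = Im(S) = -0.000602 VAR.
Step 9 — Apparent power: |S| = 0.000602 VA.
Step 10 — Power factor: PF = P/|S| = 0.0006309 (leading).

(a) P = 3.798e-07 W  (b) Q = -0.000602 VAR  (c) S = 0.000602 VA  (d) PF = 0.0006309 (leading)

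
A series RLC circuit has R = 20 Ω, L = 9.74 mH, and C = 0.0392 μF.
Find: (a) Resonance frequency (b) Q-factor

Step 1 — Resonance condition Im(Z)=0 gives ω₀ = 1/√(LC).
Step 2 — ω₀ = 1/√(0.00974·3.92e-08) = 5.118e+04 rad/s.
Step 3 — f₀ = ω₀/(2π) = 8145 Hz.
Step 4 — Series Q: Q = ω₀L/R = 5.118e+04·0.00974/20 = 24.92.

(a) f₀ = 8145 Hz  (b) Q = 24.92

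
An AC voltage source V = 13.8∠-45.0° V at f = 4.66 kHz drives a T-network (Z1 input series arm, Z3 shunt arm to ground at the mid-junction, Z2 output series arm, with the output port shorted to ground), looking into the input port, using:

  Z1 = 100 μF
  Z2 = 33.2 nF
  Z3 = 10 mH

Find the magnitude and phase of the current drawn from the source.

Step 1 — Angular frequency: ω = 2π·f = 2π·4660 = 2.928e+04 rad/s.
Step 2 — Component impedances:
  Z1: Z = 1/(jωC) = -j/(ω·C) = 0 - j0.3415 Ω
  Z2: Z = 1/(jωC) = -j/(ω·C) = 0 - j1029 Ω
  Z3: Z = jωL = j·2.928e+04·0.01 = 0 + j292.8 Ω
Step 3 — With the output port shorted to ground, the output series arm Z2 runs from the junction to ground; the shunt arm Z3 also runs from the junction to ground. They appear in parallel: Z3 || Z2 = 0 + j409.3 Ω.
Step 4 — Series with input arm Z1: Z_in = Z1 + (Z3 || Z2) = 0 + j408.9 Ω = 408.9∠90.0° Ω.
Step 5 — Source phasor: V = 13.8∠-45.0° V = 9.758 - j9.758 V.
Step 6 — Ohm's law: I = V / Z_total = (9.758 - j9.758) / (0 + j408.9) = -0.02386 - j0.02386 A.
Step 7 — Convert to polar: |I| = 0.03375 A, ∠I = -135.0°.

I = 0.03375∠-135.0° A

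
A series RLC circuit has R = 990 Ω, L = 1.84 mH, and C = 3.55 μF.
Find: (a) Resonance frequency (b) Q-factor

Step 1 — Resonance condition Im(Z)=0 gives ω₀ = 1/√(LC).
Step 2 — ω₀ = 1/√(0.00184·3.55e-06) = 1.237e+04 rad/s.
Step 3 — f₀ = ω₀/(2π) = 1969 Hz.
Step 4 — Series Q: Q = ω₀L/R = 1.237e+04·0.00184/990 = 0.023.

(a) f₀ = 1969 Hz  (b) Q = 0.023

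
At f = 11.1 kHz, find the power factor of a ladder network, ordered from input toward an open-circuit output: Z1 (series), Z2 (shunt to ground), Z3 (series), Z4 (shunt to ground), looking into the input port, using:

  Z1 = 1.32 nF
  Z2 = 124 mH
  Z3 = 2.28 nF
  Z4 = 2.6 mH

Step 1 — Angular frequency: ω = 2π·f = 2π·1.11e+04 = 6.974e+04 rad/s.
Step 2 — Component impedances:
  Z1: Z = 1/(jωC) = -j/(ω·C) = 0 - j1.086e+04 Ω
  Z2: Z = jωL = j·6.974e+04·0.124 = 0 + j8648 Ω
  Z3: Z = 1/(jωC) = -j/(ω·C) = 0 - j6289 Ω
  Z4: Z = jωL = j·6.974e+04·0.0026 = 0 + j181.3 Ω
Step 3 — Ladder network (open output): work backward from the far end, alternating series and parallel combinations. Z_in = 0 - j3.165e+04 Ω = 3.165e+04∠-90.0° Ω.
Step 4 — Power factor: PF = cos(φ) = Re(Z)/|Z| = 0/3.165e+04 = 0.
Step 5 — Type: Im(Z) = -3.165e+04 ⇒ leading (phase φ = -90.0°).

PF = 0 (leading, φ = -90.0°)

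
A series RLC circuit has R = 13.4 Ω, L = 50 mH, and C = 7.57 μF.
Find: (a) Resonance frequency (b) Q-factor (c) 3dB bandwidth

Step 1 — Resonance: ω₀ = 1/√(LC) = 1/√(0.05·7.57e-06) = 1625 rad/s.
Step 2 — f₀ = ω₀/(2π) = 258.7 Hz.
Step 3 — Series Q: Q = ω₀L/R = 1625·0.05/13.4 = 6.065.
Step 4 — Bandwidth: Δω = ω₀/Q = 268 rad/s; BW = Δω/(2π) = 42.65 Hz.

(a) f₀ = 258.7 Hz  (b) Q = 6.065  (c) BW = 42.65 Hz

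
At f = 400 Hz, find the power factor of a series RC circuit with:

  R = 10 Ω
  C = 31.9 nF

Step 1 — Angular frequency: ω = 2π·f = 2π·400 = 2513 rad/s.
Step 2 — Component impedances:
  R: Z = R = 10 Ω
  C: Z = 1/(jωC) = -j/(ω·C) = 0 - j1.247e+04 Ω
Step 3 — Series combination: Z_total = R + C = 10 - j1.247e+04 Ω = 1.247e+04∠-90.0° Ω.
Step 4 — Power factor: PF = cos(φ) = Re(Z)/|Z| = 10/12473 = 0.0008017.
Step 5 — Type: Im(Z) = -1.247e+04 ⇒ leading (phase φ = -90.0°).

PF = 0.0008017 (leading, φ = -90.0°)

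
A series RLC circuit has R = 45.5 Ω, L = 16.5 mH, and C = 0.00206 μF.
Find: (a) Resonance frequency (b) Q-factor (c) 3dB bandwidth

Step 1 — Resonance condition Im(Z)=0 gives ω₀ = 1/√(LC).
Step 2 — ω₀ = 1/√(0.0165·2.06e-09) = 1.715e+05 rad/s.
Step 3 — f₀ = ω₀/(2π) = 2.73e+04 Hz.
Step 4 — Series Q: Q = ω₀L/R = 1.715e+05·0.0165/45.5 = 62.2.
Step 5 — 3dB bandwidth: Δω = ω₀/Q = 2758 rad/s; BW = Δω/(2π) = 438.9 Hz.

(a) f₀ = 2.73e+04 Hz  (b) Q = 62.2  (c) BW = 438.9 Hz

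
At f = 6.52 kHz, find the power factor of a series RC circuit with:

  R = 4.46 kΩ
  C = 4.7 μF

Step 1 — Angular frequency: ω = 2π·f = 2π·6520 = 4.097e+04 rad/s.
Step 2 — Component impedances:
  R: Z = R = 4460 Ω
  C: Z = 1/(jωC) = -j/(ω·C) = 0 - j5.194 Ω
Step 3 — Series combination: Z_total = R + C = 4460 - j5.194 Ω = 4460∠-0.1° Ω.
Step 4 — Power factor: PF = cos(φ) = Re(Z)/|Z| = 4460/4460 = 1.
Step 5 — Type: Im(Z) = -5.194 ⇒ leading (phase φ = -0.1°).

PF = 1 (leading, φ = -0.1°)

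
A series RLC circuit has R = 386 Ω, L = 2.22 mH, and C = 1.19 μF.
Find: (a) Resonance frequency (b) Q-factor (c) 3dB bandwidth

Step 1 — Resonance: ω₀ = 1/√(LC) = 1/√(0.00222·1.19e-06) = 1.946e+04 rad/s.
Step 2 — f₀ = ω₀/(2π) = 3096 Hz.
Step 3 — Series Q: Q = ω₀L/R = 1.946e+04·0.00222/386 = 0.1119.
Step 4 — Bandwidth: Δω = ω₀/Q = 1.739e+05 rad/s; BW = Δω/(2π) = 2.767e+04 Hz.

(a) f₀ = 3096 Hz  (b) Q = 0.1119  (c) BW = 2.767e+04 Hz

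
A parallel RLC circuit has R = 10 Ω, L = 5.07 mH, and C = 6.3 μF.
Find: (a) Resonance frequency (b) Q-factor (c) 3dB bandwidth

Step 1 — Resonance: ω₀ = 1/√(LC) = 1/√(0.00507·6.3e-06) = 5595 rad/s.
Step 2 — f₀ = ω₀/(2π) = 890.5 Hz.
Step 3 — Parallel Q: Q = R/(ω₀L) = 10/(5595·0.00507) = 0.3525.
Step 4 — Bandwidth: Δω = ω₀/Q = 1.587e+04 rad/s; BW = Δω/(2π) = 2526 Hz.

(a) f₀ = 890.5 Hz  (b) Q = 0.3525  (c) BW = 2526 Hz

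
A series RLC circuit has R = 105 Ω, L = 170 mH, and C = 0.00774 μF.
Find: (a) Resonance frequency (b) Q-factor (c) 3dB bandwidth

Step 1 — Resonance condition Im(Z)=0 gives ω₀ = 1/√(LC).
Step 2 — ω₀ = 1/√(0.17·7.74e-09) = 2.757e+04 rad/s.
Step 3 — f₀ = ω₀/(2π) = 4388 Hz.
Step 4 — Series Q: Q = ω₀L/R = 2.757e+04·0.17/105 = 44.63.
Step 5 — 3dB bandwidth: Δω = ω₀/Q = 617.6 rad/s; BW = Δω/(2π) = 98.3 Hz.

(a) f₀ = 4388 Hz  (b) Q = 44.63  (c) BW = 98.3 Hz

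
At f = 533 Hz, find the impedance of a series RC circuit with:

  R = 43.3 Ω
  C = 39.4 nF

Step 1 — Angular frequency: ω = 2π·f = 2π·533 = 3349 rad/s.
Step 2 — Component impedances:
  R: Z = R = 43.3 Ω
  C: Z = 1/(jωC) = -j/(ω·C) = 0 - j7579 Ω
Step 3 — Series combination: Z_total = R + C = 43.3 - j7579 Ω = 7579∠-89.7° Ω.

Z = 43.3 - j7579 Ω = 7579∠-89.7° Ω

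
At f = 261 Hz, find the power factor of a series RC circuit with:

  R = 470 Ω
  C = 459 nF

Step 1 — Angular frequency: ω = 2π·f = 2π·261 = 1640 rad/s.
Step 2 — Component impedances:
  R: Z = R = 470 Ω
  C: Z = 1/(jωC) = -j/(ω·C) = 0 - j1329 Ω
Step 3 — Series combination: Z_total = R + C = 470 - j1329 Ω = 1409∠-70.5° Ω.
Step 4 — Power factor: PF = cos(φ) = Re(Z)/|Z| = 470/1409.2 = 0.3335.
Step 5 — Type: Im(Z) = -1329 ⇒ leading (phase φ = -70.5°).

PF = 0.3335 (leading, φ = -70.5°)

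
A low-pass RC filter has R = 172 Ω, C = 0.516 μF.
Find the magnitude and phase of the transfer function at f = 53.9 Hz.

Step 1 — Angular frequency: ω = 2π·53.9 = 338.7 rad/s.
Step 2 — Transfer function: H(jω) = 1/(1 + jωRC).
Step 3 — Denominator: 1 + jωRC = 1 + j·338.7·172·5.16e-07 = 1 + j0.03006.
Step 4 — H = 0.9991 - j0.03003.
Step 5 — Magnitude: |H| = 0.9995 (-0.0 dB); phase: φ = -1.7°.

|H| = 0.9995 (-0.0 dB), φ = -1.7°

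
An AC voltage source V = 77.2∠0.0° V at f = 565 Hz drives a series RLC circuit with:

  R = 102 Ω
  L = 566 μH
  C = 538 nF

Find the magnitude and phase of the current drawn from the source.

Step 1 — Angular frequency: ω = 2π·f = 2π·565 = 3550 rad/s.
Step 2 — Component impedances:
  R: Z = R = 102 Ω
  L: Z = jωL = j·3550·0.000566 = 0 + j2.009 Ω
  C: Z = 1/(jωC) = -j/(ω·C) = 0 - j523.6 Ω
Step 3 — Series combination: Z_total = R + L + C = 102 - j521.6 Ω = 531.5∠-78.9° Ω.
Step 4 — Source phasor: V = 77.2∠0.0° V = 77.2 V.
Step 5 — Ohm's law: I = V / Z_total = (77.2) / (102 - j521.6) = 0.02788 + j0.1426 A.
Step 6 — Convert to polar: |I| = 0.1453 A, ∠I = 78.9°.

I = 0.1453∠78.9° A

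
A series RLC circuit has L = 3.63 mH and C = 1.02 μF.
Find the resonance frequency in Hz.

Step 1 — Resonance condition Im(Z)=0 gives ω₀ = 1/√(LC).
Step 2 — ω₀ = 1/√(0.00363·1.02e-06) = 1.643e+04 rad/s.
Step 3 — f₀ = ω₀/(2π) = 2616 Hz.

f₀ = 2616 Hz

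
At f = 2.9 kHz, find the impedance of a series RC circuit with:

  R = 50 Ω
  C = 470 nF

Step 1 — Angular frequency: ω = 2π·f = 2π·2900 = 1.822e+04 rad/s.
Step 2 — Component impedances:
  R: Z = R = 50 Ω
  C: Z = 1/(jωC) = -j/(ω·C) = 0 - j116.8 Ω
Step 3 — Series combination: Z_total = R + C = 50 - j116.8 Ω = 127∠-66.8° Ω.

Z = 50 - j116.8 Ω = 127∠-66.8° Ω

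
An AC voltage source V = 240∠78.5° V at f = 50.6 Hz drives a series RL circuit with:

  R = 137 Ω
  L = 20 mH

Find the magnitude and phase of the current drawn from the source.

Step 1 — Angular frequency: ω = 2π·f = 2π·50.6 = 317.9 rad/s.
Step 2 — Component impedances:
  R: Z = R = 137 Ω
  L: Z = jωL = j·317.9·0.02 = 0 + j6.359 Ω
Step 3 — Series combination: Z_total = R + L = 137 + j6.359 Ω = 137.1∠2.7° Ω.
Step 4 — Source phasor: V = 240∠78.5° V = 47.85 + j235.2 V.
Step 5 — Ohm's law: I = V / Z_total = (47.85 + j235.2) / (137 + j6.359) = 0.428 + j1.697 A.
Step 6 — Convert to polar: |I| = 1.75 A, ∠I = 75.8°.

I = 1.75∠75.8° A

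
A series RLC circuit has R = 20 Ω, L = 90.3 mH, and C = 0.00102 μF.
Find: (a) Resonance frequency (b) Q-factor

Step 1 — Resonance condition Im(Z)=0 gives ω₀ = 1/√(LC).
Step 2 — ω₀ = 1/√(0.0903·1.02e-09) = 1.042e+05 rad/s.
Step 3 — f₀ = ω₀/(2π) = 1.658e+04 Hz.
Step 4 — Series Q: Q = ω₀L/R = 1.042e+05·0.0903/20 = 470.5.

(a) f₀ = 1.658e+04 Hz  (b) Q = 470.5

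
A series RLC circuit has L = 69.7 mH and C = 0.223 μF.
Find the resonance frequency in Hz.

Step 1 — Resonance condition Im(Z)=0 gives ω₀ = 1/√(LC).
Step 2 — ω₀ = 1/√(0.0697·2.23e-07) = 8021 rad/s.
Step 3 — f₀ = ω₀/(2π) = 1277 Hz.

f₀ = 1277 Hz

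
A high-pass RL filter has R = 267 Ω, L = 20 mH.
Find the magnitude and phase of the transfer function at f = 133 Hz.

Step 1 — Angular frequency: ω = 2π·133 = 835.7 rad/s.
Step 2 — Transfer function: H(jω) = jωL/(R + jωL).
Step 3 — Numerator jωL = j·16.71; denominator R + jωL = 267 + j16.71.
Step 4 — H = 0.003903 + j0.06235.
Step 5 — Magnitude: |H| = 0.06247 (-24.1 dB); phase: φ = 86.4°.

|H| = 0.06247 (-24.1 dB), φ = 86.4°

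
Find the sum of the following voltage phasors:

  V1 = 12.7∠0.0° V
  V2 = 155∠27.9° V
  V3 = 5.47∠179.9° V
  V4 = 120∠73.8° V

Step 1 — Convert each phasor to rectangular form:
  V1 = 12.7·(cos(0.0°) + j·sin(0.0°)) = 12.7 V
  V2 = 155·(cos(27.9°) + j·sin(27.9°)) = 137 + j72.53 V
  V3 = 5.47·(cos(179.9°) + j·sin(179.9°)) = -5.47 + j0.009547 V
  V4 = 120·(cos(73.8°) + j·sin(73.8°)) = 33.48 + j115.2 V
Step 2 — Sum components: V_total = 177.7 + j187.8 V.
Step 3 — Convert to polar: |V_total| = 258.5 V, ∠V_total = 46.6°.

V_total = 258.5∠46.6° V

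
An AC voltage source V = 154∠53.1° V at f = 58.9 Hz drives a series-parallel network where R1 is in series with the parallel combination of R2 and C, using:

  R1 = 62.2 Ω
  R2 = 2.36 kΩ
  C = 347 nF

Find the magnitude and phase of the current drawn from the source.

Step 1 — Angular frequency: ω = 2π·f = 2π·58.9 = 370.1 rad/s.
Step 2 — Component impedances:
  R1: Z = R = 62.2 Ω
  R2: Z = R = 2360 Ω
  C: Z = 1/(jωC) = -j/(ω·C) = 0 - j7787 Ω
Step 3 — Parallel branch: R2 || C = 1/(1/R2 + 1/C) = 2161 - j655.1 Ω.
Step 4 — Series with R1: Z_total = R1 + (R2 || C) = 2224 - j655.1 Ω = 2318∠-16.4° Ω.
Step 5 — Source phasor: V = 154∠53.1° V = 92.46 + j123.2 V.
Step 6 — Ohm's law: I = V / Z_total = (92.46 + j123.2) / (2224 - j655.1) = 0.02325 + j0.06223 A.
Step 7 — Convert to polar: |I| = 0.06643 A, ∠I = 69.5°.

I = 0.06643∠69.5° A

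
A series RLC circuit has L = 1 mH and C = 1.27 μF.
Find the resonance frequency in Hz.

Step 1 — Resonance condition Im(Z)=0 gives ω₀ = 1/√(LC).
Step 2 — ω₀ = 1/√(0.001·1.27e-06) = 2.806e+04 rad/s.
Step 3 — f₀ = ω₀/(2π) = 4466 Hz.

f₀ = 4466 Hz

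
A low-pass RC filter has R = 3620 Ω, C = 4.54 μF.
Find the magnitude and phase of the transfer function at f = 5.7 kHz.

Step 1 — Angular frequency: ω = 2π·5700 = 3.581e+04 rad/s.
Step 2 — Transfer function: H(jω) = 1/(1 + jωRC).
Step 3 — Denominator: 1 + jωRC = 1 + j·3.581e+04·3620·4.54e-06 = 1 + j588.6.
Step 4 — H = 2.886e-06 - j0.001699.
Step 5 — Magnitude: |H| = 0.001699 (-55.4 dB); phase: φ = -89.9°.

|H| = 0.001699 (-55.4 dB), φ = -89.9°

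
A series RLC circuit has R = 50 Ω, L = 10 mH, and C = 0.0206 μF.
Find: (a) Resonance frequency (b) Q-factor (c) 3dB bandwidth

Step 1 — Resonance: ω₀ = 1/√(LC) = 1/√(0.01·2.06e-08) = 6.967e+04 rad/s.
Step 2 — f₀ = ω₀/(2π) = 1.109e+04 Hz.
Step 3 — Series Q: Q = ω₀L/R = 6.967e+04·0.01/50 = 13.93.
Step 4 — Bandwidth: Δω = ω₀/Q = 5000 rad/s; BW = Δω/(2π) = 795.8 Hz.

(a) f₀ = 1.109e+04 Hz  (b) Q = 13.93  (c) BW = 795.8 Hz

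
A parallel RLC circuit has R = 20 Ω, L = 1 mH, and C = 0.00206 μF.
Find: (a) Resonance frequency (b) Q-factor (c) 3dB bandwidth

Step 1 — Resonance: ω₀ = 1/√(LC) = 1/√(0.001·2.06e-09) = 6.967e+05 rad/s.
Step 2 — f₀ = ω₀/(2π) = 1.109e+05 Hz.
Step 3 — Parallel Q: Q = R/(ω₀L) = 20/(6.967e+05·0.001) = 0.02871.
Step 4 — Bandwidth: Δω = ω₀/Q = 2.427e+07 rad/s; BW = Δω/(2π) = 3.863e+06 Hz.

(a) f₀ = 1.109e+05 Hz  (b) Q = 0.02871  (c) BW = 3.863e+06 Hz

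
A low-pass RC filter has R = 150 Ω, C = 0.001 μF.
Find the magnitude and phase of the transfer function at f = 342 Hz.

Step 1 — Angular frequency: ω = 2π·342 = 2149 rad/s.
Step 2 — Transfer function: H(jω) = 1/(1 + jωRC).
Step 3 — Denominator: 1 + jωRC = 1 + j·2149·150·1e-09 = 1 + j0.0003223.
Step 4 — H = 1 - j0.0003223.
Step 5 — Magnitude: |H| = 1 (-0.0 dB); phase: φ = -0.0°.

|H| = 1 (-0.0 dB), φ = -0.0°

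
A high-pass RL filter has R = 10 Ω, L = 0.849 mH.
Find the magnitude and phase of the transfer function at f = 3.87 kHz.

Step 1 — Angular frequency: ω = 2π·3870 = 2.432e+04 rad/s.
Step 2 — Transfer function: H(jω) = jωL/(R + jωL).
Step 3 — Numerator jωL = j·20.64; denominator R + jωL = 10 + j20.64.
Step 4 — H = 0.81 + j0.3923.
Step 5 — Magnitude: |H| = 0.9 (-0.9 dB); phase: φ = 25.8°.

|H| = 0.9 (-0.9 dB), φ = 25.8°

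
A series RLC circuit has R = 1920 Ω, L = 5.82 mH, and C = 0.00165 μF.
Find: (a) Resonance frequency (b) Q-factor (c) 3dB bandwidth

Step 1 — Resonance condition Im(Z)=0 gives ω₀ = 1/√(LC).
Step 2 — ω₀ = 1/√(0.00582·1.65e-09) = 3.227e+05 rad/s.
Step 3 — f₀ = ω₀/(2π) = 5.136e+04 Hz.
Step 4 — Series Q: Q = ω₀L/R = 3.227e+05·0.00582/1920 = 0.9782.
Step 5 — 3dB bandwidth: Δω = ω₀/Q = 3.299e+05 rad/s; BW = Δω/(2π) = 5.25e+04 Hz.

(a) f₀ = 5.136e+04 Hz  (b) Q = 0.9782  (c) BW = 5.25e+04 Hz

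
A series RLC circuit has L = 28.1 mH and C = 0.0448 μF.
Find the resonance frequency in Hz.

Step 1 — Resonance condition Im(Z)=0 gives ω₀ = 1/√(LC).
Step 2 — ω₀ = 1/√(0.0281·4.48e-08) = 2.818e+04 rad/s.
Step 3 — f₀ = ω₀/(2π) = 4486 Hz.

f₀ = 4486 Hz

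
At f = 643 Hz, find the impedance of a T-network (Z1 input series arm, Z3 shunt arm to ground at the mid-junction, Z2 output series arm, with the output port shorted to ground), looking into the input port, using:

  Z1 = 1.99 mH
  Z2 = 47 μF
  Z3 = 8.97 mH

Step 1 — Angular frequency: ω = 2π·f = 2π·643 = 4040 rad/s.
Step 2 — Component impedances:
  Z1: Z = jωL = j·4040·0.00199 = 0 + j8.04 Ω
  Z2: Z = 1/(jωC) = -j/(ω·C) = 0 - j5.266 Ω
  Z3: Z = jωL = j·4040·0.00897 = 0 + j36.24 Ω
Step 3 — With the output port shorted to ground, the output series arm Z2 runs from the junction to ground; the shunt arm Z3 also runs from the junction to ground. They appear in parallel: Z3 || Z2 = 0 - j6.162 Ω.
Step 4 — Series with input arm Z1: Z_in = Z1 + (Z3 || Z2) = 0 + j1.878 Ω = 1.878∠90.0° Ω.

Z = 0 + j1.878 Ω = 1.878∠90.0° Ω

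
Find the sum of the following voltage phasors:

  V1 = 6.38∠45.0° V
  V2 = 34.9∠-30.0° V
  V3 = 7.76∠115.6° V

Step 1 — Convert each phasor to rectangular form:
  V1 = 6.38·(cos(45.0°) + j·sin(45.0°)) = 4.511 + j4.511 V
  V2 = 34.9·(cos(-30.0°) + j·sin(-30.0°)) = 30.22 - j17.45 V
  V3 = 7.76·(cos(115.6°) + j·sin(115.6°)) = -3.353 + j6.998 V
Step 2 — Sum components: V_total = 31.38 - j5.94 V.
Step 3 — Convert to polar: |V_total| = 31.94 V, ∠V_total = -10.7°.

V_total = 31.94∠-10.7° V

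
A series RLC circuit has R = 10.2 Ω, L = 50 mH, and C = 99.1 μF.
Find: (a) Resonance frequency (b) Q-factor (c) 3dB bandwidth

Step 1 — Resonance condition Im(Z)=0 gives ω₀ = 1/√(LC).
Step 2 — ω₀ = 1/√(0.05·9.91e-05) = 449.2 rad/s.
Step 3 — f₀ = ω₀/(2π) = 71.5 Hz.
Step 4 — Series Q: Q = ω₀L/R = 449.2·0.05/10.2 = 2.202.
Step 5 — 3dB bandwidth: Δω = ω₀/Q = 204 rad/s; BW = Δω/(2π) = 32.47 Hz.

(a) f₀ = 71.5 Hz  (b) Q = 2.202  (c) BW = 32.47 Hz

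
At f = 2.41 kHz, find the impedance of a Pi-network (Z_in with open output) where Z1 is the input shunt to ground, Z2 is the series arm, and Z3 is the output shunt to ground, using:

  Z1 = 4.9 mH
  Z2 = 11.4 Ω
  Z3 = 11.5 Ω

Step 1 — Angular frequency: ω = 2π·f = 2π·2410 = 1.514e+04 rad/s.
Step 2 — Component impedances:
  Z1: Z = jωL = j·1.514e+04·0.0049 = 0 + j74.2 Ω
  Z2: Z = R = 11.4 Ω
  Z3: Z = R = 11.5 Ω
Step 3 — With open output, the series arm Z2 and the output shunt Z3 appear in series to ground: Z2 + Z3 = 22.9 Ω.
Step 4 — Parallel with input shunt Z1: Z_in = Z1 || (Z2 + Z3) = 20.91 + j6.453 Ω = 21.88∠17.2° Ω.

Z = 20.91 + j6.453 Ω = 21.88∠17.2° Ω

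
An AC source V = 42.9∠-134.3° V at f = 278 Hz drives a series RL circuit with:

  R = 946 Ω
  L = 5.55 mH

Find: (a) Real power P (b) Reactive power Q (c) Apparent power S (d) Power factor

Step 1 — Angular frequency: ω = 2π·f = 2π·278 = 1747 rad/s.
Step 2 — Component impedances:
  R: Z = R = 946 Ω
  L: Z = jωL = j·1747·0.00555 = 0 + j9.694 Ω
Step 3 — Series combination: Z_total = R + L = 946 + j9.694 Ω = 946∠0.6° Ω.
Step 4 — Source phasor: V = 42.9∠-134.3° V = -29.96 - j30.7 V.
Step 5 — Current: I = V / Z = -0.032 - j0.03213 A = 0.04535∠-134.9° A.
Step 6 — Complex power: S = V·I* = 1.945 + j0.01993 VA.
Step 7 — Real power: P = Re(S) = 1.945 W.
Step 8 — Reactive power: Q = Im(S) = 0.01993 VAR.
Step 9 — Apparent power: |S| = 1.945 VA.
Step 10 — Power factor: PF = P/|S| = 0.9999 (lagging).

(a) P = 1.945 W  (b) Q = 0.01993 VAR  (c) S = 1.945 VA  (d) PF = 0.9999 (lagging)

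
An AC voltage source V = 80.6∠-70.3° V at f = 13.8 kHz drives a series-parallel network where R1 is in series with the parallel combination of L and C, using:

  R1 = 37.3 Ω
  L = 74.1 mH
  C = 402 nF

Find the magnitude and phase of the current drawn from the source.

Step 1 — Angular frequency: ω = 2π·f = 2π·1.38e+04 = 8.671e+04 rad/s.
Step 2 — Component impedances:
  R1: Z = R = 37.3 Ω
  L: Z = jωL = j·8.671e+04·0.0741 = 0 + j6425 Ω
  C: Z = 1/(jωC) = -j/(ω·C) = 0 - j28.69 Ω
Step 3 — Parallel branch: L || C = 1/(1/L + 1/C) = 0 - j28.82 Ω.
Step 4 — Series with R1: Z_total = R1 + (L || C) = 37.3 - j28.82 Ω = 47.14∠-37.7° Ω.
Step 5 — Source phasor: V = 80.6∠-70.3° V = 27.17 - j75.88 V.
Step 6 — Ohm's law: I = V / Z_total = (27.17 - j75.88) / (37.3 - j28.82) = 1.44 - j0.9215 A.
Step 7 — Convert to polar: |I| = 1.71 A, ∠I = -32.6°.

I = 1.71∠-32.6° A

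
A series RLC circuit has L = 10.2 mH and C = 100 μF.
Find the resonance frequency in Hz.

Step 1 — Resonance condition Im(Z)=0 gives ω₀ = 1/√(LC).
Step 2 — ω₀ = 1/√(0.0102·0.0001) = 990.1 rad/s.
Step 3 — f₀ = ω₀/(2π) = 157.6 Hz.

f₀ = 157.6 Hz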